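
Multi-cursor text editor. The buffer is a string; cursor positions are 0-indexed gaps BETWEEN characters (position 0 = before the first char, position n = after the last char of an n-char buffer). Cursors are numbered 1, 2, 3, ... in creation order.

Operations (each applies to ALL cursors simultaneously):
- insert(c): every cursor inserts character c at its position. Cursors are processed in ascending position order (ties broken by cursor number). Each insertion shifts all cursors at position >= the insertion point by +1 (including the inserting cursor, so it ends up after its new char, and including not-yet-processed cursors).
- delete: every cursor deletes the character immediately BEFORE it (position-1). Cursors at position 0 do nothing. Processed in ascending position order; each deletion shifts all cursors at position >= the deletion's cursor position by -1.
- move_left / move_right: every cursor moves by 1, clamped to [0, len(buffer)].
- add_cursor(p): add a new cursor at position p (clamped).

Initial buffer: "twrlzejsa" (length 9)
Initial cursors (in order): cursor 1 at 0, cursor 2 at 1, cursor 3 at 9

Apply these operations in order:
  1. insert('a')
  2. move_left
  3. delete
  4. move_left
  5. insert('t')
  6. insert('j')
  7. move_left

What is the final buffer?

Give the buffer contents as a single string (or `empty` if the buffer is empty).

Answer: ttjjaawrlzejtjsa

Derivation:
After op 1 (insert('a')): buffer="atawrlzejsaa" (len 12), cursors c1@1 c2@3 c3@12, authorship 1.2........3
After op 2 (move_left): buffer="atawrlzejsaa" (len 12), cursors c1@0 c2@2 c3@11, authorship 1.2........3
After op 3 (delete): buffer="aawrlzejsa" (len 10), cursors c1@0 c2@1 c3@9, authorship 12.......3
After op 4 (move_left): buffer="aawrlzejsa" (len 10), cursors c1@0 c2@0 c3@8, authorship 12.......3
After op 5 (insert('t')): buffer="ttaawrlzejtsa" (len 13), cursors c1@2 c2@2 c3@11, authorship 1212......3.3
After op 6 (insert('j')): buffer="ttjjaawrlzejtjsa" (len 16), cursors c1@4 c2@4 c3@14, authorship 121212......33.3
After op 7 (move_left): buffer="ttjjaawrlzejtjsa" (len 16), cursors c1@3 c2@3 c3@13, authorship 121212......33.3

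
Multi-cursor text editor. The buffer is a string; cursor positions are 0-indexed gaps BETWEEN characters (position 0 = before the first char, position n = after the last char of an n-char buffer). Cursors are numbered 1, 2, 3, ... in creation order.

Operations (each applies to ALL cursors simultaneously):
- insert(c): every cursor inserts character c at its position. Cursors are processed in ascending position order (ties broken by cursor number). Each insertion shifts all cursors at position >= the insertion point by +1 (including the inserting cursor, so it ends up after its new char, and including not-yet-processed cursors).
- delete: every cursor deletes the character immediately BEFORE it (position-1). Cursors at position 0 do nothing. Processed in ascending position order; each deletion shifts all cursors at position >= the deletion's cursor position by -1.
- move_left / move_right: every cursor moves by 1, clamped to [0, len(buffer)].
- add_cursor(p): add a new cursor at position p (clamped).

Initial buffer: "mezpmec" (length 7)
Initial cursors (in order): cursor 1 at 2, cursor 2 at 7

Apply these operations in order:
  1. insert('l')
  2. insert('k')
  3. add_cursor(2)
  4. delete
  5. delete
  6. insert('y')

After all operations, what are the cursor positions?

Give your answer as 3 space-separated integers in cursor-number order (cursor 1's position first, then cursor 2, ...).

After op 1 (insert('l')): buffer="melzpmecl" (len 9), cursors c1@3 c2@9, authorship ..1.....2
After op 2 (insert('k')): buffer="melkzpmeclk" (len 11), cursors c1@4 c2@11, authorship ..11.....22
After op 3 (add_cursor(2)): buffer="melkzpmeclk" (len 11), cursors c3@2 c1@4 c2@11, authorship ..11.....22
After op 4 (delete): buffer="mlzpmecl" (len 8), cursors c3@1 c1@2 c2@8, authorship .1.....2
After op 5 (delete): buffer="zpmec" (len 5), cursors c1@0 c3@0 c2@5, authorship .....
After op 6 (insert('y')): buffer="yyzpmecy" (len 8), cursors c1@2 c3@2 c2@8, authorship 13.....2

Answer: 2 8 2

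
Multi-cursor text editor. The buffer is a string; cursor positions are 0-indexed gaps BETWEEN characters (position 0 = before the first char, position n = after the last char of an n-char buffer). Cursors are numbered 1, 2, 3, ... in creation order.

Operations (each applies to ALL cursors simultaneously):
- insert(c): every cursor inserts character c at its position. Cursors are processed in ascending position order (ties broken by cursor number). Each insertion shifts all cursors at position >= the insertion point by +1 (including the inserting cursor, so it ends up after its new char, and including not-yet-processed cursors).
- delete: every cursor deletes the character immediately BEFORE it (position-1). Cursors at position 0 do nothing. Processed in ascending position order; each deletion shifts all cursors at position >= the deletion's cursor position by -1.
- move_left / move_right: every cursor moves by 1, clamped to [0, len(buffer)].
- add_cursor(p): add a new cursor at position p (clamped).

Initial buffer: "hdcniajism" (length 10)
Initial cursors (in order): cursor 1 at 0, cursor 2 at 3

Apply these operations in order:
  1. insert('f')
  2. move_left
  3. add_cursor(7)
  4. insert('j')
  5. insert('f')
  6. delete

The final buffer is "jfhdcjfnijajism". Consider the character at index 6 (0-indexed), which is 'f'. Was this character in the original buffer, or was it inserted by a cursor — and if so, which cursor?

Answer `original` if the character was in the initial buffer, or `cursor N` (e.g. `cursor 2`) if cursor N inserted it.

Answer: cursor 2

Derivation:
After op 1 (insert('f')): buffer="fhdcfniajism" (len 12), cursors c1@1 c2@5, authorship 1...2.......
After op 2 (move_left): buffer="fhdcfniajism" (len 12), cursors c1@0 c2@4, authorship 1...2.......
After op 3 (add_cursor(7)): buffer="fhdcfniajism" (len 12), cursors c1@0 c2@4 c3@7, authorship 1...2.......
After op 4 (insert('j')): buffer="jfhdcjfnijajism" (len 15), cursors c1@1 c2@6 c3@10, authorship 11...22..3.....
After op 5 (insert('f')): buffer="jffhdcjffnijfajism" (len 18), cursors c1@2 c2@8 c3@13, authorship 111...222..33.....
After op 6 (delete): buffer="jfhdcjfnijajism" (len 15), cursors c1@1 c2@6 c3@10, authorship 11...22..3.....
Authorship (.=original, N=cursor N): 1 1 . . . 2 2 . . 3 . . . . .
Index 6: author = 2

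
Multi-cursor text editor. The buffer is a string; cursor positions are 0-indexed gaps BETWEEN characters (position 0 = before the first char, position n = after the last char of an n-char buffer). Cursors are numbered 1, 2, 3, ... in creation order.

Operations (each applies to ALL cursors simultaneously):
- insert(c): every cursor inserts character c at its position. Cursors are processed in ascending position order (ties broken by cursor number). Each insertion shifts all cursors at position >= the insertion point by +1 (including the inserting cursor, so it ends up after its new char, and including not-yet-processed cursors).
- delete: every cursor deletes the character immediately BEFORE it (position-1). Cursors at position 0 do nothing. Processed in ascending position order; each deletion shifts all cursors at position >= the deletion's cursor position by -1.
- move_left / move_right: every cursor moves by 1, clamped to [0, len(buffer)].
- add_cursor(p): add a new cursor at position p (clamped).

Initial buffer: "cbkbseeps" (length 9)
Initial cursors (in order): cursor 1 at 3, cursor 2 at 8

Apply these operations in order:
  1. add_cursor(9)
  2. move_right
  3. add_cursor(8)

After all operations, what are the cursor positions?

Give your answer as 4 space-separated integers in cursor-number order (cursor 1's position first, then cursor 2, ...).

After op 1 (add_cursor(9)): buffer="cbkbseeps" (len 9), cursors c1@3 c2@8 c3@9, authorship .........
After op 2 (move_right): buffer="cbkbseeps" (len 9), cursors c1@4 c2@9 c3@9, authorship .........
After op 3 (add_cursor(8)): buffer="cbkbseeps" (len 9), cursors c1@4 c4@8 c2@9 c3@9, authorship .........

Answer: 4 9 9 8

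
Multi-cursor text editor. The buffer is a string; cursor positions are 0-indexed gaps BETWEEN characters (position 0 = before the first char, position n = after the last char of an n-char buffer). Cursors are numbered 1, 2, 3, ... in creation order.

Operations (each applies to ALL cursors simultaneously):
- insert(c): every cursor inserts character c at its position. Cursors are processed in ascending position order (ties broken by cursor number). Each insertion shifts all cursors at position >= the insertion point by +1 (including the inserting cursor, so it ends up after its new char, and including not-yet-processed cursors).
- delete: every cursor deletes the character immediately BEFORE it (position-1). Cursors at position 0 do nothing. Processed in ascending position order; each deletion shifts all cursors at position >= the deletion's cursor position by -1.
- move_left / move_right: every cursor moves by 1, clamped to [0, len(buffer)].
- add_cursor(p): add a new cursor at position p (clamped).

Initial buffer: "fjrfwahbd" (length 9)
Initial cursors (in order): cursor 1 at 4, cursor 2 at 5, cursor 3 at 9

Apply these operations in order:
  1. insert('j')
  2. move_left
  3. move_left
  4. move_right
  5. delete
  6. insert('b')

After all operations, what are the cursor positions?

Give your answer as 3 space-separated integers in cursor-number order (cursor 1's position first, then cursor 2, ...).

After op 1 (insert('j')): buffer="fjrfjwjahbdj" (len 12), cursors c1@5 c2@7 c3@12, authorship ....1.2....3
After op 2 (move_left): buffer="fjrfjwjahbdj" (len 12), cursors c1@4 c2@6 c3@11, authorship ....1.2....3
After op 3 (move_left): buffer="fjrfjwjahbdj" (len 12), cursors c1@3 c2@5 c3@10, authorship ....1.2....3
After op 4 (move_right): buffer="fjrfjwjahbdj" (len 12), cursors c1@4 c2@6 c3@11, authorship ....1.2....3
After op 5 (delete): buffer="fjrjjahbj" (len 9), cursors c1@3 c2@4 c3@8, authorship ...12...3
After op 6 (insert('b')): buffer="fjrbjbjahbbj" (len 12), cursors c1@4 c2@6 c3@11, authorship ...1122...33

Answer: 4 6 11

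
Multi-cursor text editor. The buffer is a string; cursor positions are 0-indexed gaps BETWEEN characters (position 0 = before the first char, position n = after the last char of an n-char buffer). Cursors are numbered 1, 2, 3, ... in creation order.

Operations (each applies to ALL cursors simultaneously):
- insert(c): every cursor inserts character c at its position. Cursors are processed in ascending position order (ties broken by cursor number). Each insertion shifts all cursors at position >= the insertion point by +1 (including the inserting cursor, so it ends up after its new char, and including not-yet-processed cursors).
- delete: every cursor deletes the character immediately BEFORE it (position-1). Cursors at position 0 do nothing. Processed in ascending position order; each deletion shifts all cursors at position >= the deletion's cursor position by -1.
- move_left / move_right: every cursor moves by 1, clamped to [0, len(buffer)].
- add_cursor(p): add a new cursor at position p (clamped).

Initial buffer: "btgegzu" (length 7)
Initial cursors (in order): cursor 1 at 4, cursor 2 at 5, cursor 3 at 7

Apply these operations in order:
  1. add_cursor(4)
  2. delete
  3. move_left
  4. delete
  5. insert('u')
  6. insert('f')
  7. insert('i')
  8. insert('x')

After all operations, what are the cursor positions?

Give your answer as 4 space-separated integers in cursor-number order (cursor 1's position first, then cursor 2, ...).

After op 1 (add_cursor(4)): buffer="btgegzu" (len 7), cursors c1@4 c4@4 c2@5 c3@7, authorship .......
After op 2 (delete): buffer="btz" (len 3), cursors c1@2 c2@2 c4@2 c3@3, authorship ...
After op 3 (move_left): buffer="btz" (len 3), cursors c1@1 c2@1 c4@1 c3@2, authorship ...
After op 4 (delete): buffer="z" (len 1), cursors c1@0 c2@0 c3@0 c4@0, authorship .
After op 5 (insert('u')): buffer="uuuuz" (len 5), cursors c1@4 c2@4 c3@4 c4@4, authorship 1234.
After op 6 (insert('f')): buffer="uuuuffffz" (len 9), cursors c1@8 c2@8 c3@8 c4@8, authorship 12341234.
After op 7 (insert('i')): buffer="uuuuffffiiiiz" (len 13), cursors c1@12 c2@12 c3@12 c4@12, authorship 123412341234.
After op 8 (insert('x')): buffer="uuuuffffiiiixxxxz" (len 17), cursors c1@16 c2@16 c3@16 c4@16, authorship 1234123412341234.

Answer: 16 16 16 16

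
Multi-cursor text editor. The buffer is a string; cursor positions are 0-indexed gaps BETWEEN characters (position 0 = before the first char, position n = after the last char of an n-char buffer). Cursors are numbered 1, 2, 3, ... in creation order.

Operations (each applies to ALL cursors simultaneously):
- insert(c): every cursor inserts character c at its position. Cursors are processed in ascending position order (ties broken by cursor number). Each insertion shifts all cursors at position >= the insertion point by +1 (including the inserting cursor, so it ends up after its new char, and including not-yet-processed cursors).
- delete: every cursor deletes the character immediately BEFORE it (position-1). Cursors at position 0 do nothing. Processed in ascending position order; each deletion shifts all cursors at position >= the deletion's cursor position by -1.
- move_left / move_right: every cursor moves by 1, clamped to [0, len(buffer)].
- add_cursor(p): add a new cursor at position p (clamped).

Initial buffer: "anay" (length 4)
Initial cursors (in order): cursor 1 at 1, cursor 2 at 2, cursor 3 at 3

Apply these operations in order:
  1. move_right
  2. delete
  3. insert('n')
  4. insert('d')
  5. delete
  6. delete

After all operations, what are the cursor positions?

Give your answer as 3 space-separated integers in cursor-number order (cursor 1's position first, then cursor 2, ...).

Answer: 1 1 1

Derivation:
After op 1 (move_right): buffer="anay" (len 4), cursors c1@2 c2@3 c3@4, authorship ....
After op 2 (delete): buffer="a" (len 1), cursors c1@1 c2@1 c3@1, authorship .
After op 3 (insert('n')): buffer="annn" (len 4), cursors c1@4 c2@4 c3@4, authorship .123
After op 4 (insert('d')): buffer="annnddd" (len 7), cursors c1@7 c2@7 c3@7, authorship .123123
After op 5 (delete): buffer="annn" (len 4), cursors c1@4 c2@4 c3@4, authorship .123
After op 6 (delete): buffer="a" (len 1), cursors c1@1 c2@1 c3@1, authorship .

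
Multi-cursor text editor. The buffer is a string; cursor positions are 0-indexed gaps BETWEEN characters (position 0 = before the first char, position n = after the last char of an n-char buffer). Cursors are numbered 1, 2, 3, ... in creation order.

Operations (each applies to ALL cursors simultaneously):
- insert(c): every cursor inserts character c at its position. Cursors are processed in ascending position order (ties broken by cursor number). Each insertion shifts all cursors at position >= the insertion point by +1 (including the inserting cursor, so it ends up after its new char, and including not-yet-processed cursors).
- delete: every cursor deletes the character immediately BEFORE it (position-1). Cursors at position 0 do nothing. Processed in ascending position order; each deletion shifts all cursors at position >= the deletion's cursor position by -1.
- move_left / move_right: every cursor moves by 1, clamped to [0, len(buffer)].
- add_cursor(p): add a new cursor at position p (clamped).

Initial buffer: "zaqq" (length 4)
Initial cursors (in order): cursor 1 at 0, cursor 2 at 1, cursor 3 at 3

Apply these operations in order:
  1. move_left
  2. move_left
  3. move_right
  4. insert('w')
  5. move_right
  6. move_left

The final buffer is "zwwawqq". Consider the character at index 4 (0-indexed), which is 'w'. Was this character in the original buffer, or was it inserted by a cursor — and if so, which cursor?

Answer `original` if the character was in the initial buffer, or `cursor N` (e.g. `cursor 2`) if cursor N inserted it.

Answer: cursor 3

Derivation:
After op 1 (move_left): buffer="zaqq" (len 4), cursors c1@0 c2@0 c3@2, authorship ....
After op 2 (move_left): buffer="zaqq" (len 4), cursors c1@0 c2@0 c3@1, authorship ....
After op 3 (move_right): buffer="zaqq" (len 4), cursors c1@1 c2@1 c3@2, authorship ....
After op 4 (insert('w')): buffer="zwwawqq" (len 7), cursors c1@3 c2@3 c3@5, authorship .12.3..
After op 5 (move_right): buffer="zwwawqq" (len 7), cursors c1@4 c2@4 c3@6, authorship .12.3..
After op 6 (move_left): buffer="zwwawqq" (len 7), cursors c1@3 c2@3 c3@5, authorship .12.3..
Authorship (.=original, N=cursor N): . 1 2 . 3 . .
Index 4: author = 3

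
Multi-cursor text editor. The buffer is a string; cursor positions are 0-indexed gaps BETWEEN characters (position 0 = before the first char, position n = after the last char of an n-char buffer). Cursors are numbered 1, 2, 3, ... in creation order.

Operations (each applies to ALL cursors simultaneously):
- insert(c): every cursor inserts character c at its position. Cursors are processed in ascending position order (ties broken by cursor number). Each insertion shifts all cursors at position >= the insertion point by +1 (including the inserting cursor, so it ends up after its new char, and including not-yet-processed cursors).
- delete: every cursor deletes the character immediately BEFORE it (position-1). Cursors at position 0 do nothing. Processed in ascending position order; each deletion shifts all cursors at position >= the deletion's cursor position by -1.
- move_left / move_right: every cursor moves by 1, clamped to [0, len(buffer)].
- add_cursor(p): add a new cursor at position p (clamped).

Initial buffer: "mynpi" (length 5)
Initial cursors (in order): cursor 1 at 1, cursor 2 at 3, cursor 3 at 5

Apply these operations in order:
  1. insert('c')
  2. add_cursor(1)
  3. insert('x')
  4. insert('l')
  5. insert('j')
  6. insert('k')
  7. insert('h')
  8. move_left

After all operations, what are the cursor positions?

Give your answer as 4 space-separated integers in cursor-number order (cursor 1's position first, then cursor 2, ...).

After op 1 (insert('c')): buffer="mcyncpic" (len 8), cursors c1@2 c2@5 c3@8, authorship .1..2..3
After op 2 (add_cursor(1)): buffer="mcyncpic" (len 8), cursors c4@1 c1@2 c2@5 c3@8, authorship .1..2..3
After op 3 (insert('x')): buffer="mxcxyncxpicx" (len 12), cursors c4@2 c1@4 c2@8 c3@12, authorship .411..22..33
After op 4 (insert('l')): buffer="mxlcxlyncxlpicxl" (len 16), cursors c4@3 c1@6 c2@11 c3@16, authorship .44111..222..333
After op 5 (insert('j')): buffer="mxljcxljyncxljpicxlj" (len 20), cursors c4@4 c1@8 c2@14 c3@20, authorship .4441111..2222..3333
After op 6 (insert('k')): buffer="mxljkcxljkyncxljkpicxljk" (len 24), cursors c4@5 c1@10 c2@17 c3@24, authorship .444411111..22222..33333
After op 7 (insert('h')): buffer="mxljkhcxljkhyncxljkhpicxljkh" (len 28), cursors c4@6 c1@12 c2@20 c3@28, authorship .44444111111..222222..333333
After op 8 (move_left): buffer="mxljkhcxljkhyncxljkhpicxljkh" (len 28), cursors c4@5 c1@11 c2@19 c3@27, authorship .44444111111..222222..333333

Answer: 11 19 27 5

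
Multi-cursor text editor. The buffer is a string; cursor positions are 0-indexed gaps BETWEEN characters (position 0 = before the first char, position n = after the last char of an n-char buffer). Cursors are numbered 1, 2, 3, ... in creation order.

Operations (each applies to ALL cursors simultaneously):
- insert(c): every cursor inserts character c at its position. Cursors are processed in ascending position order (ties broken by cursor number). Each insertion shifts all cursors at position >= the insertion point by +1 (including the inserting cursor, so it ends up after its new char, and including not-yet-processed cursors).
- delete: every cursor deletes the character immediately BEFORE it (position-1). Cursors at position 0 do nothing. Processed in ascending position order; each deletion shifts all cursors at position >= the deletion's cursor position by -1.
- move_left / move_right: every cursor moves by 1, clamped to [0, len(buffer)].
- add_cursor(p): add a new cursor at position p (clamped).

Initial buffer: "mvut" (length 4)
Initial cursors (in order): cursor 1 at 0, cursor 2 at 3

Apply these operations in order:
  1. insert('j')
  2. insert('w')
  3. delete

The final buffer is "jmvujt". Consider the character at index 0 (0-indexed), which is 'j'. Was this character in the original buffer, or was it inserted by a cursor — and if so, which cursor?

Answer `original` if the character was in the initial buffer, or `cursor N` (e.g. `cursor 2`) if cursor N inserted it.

Answer: cursor 1

Derivation:
After op 1 (insert('j')): buffer="jmvujt" (len 6), cursors c1@1 c2@5, authorship 1...2.
After op 2 (insert('w')): buffer="jwmvujwt" (len 8), cursors c1@2 c2@7, authorship 11...22.
After op 3 (delete): buffer="jmvujt" (len 6), cursors c1@1 c2@5, authorship 1...2.
Authorship (.=original, N=cursor N): 1 . . . 2 .
Index 0: author = 1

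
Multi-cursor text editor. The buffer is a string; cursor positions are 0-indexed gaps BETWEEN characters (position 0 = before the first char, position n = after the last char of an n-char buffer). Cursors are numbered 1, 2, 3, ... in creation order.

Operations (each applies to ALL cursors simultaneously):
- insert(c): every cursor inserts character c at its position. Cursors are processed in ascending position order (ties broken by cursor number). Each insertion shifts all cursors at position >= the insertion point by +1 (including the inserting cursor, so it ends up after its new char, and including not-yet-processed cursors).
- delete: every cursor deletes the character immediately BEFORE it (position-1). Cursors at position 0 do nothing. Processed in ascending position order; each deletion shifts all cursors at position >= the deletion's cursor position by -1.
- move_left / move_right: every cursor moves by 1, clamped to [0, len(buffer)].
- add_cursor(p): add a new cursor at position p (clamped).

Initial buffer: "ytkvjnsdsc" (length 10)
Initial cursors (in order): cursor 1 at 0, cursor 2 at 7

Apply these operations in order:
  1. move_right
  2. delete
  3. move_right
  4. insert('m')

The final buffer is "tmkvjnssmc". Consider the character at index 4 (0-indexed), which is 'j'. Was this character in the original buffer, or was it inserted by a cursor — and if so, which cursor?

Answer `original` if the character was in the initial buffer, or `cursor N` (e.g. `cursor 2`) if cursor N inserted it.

Answer: original

Derivation:
After op 1 (move_right): buffer="ytkvjnsdsc" (len 10), cursors c1@1 c2@8, authorship ..........
After op 2 (delete): buffer="tkvjnssc" (len 8), cursors c1@0 c2@6, authorship ........
After op 3 (move_right): buffer="tkvjnssc" (len 8), cursors c1@1 c2@7, authorship ........
After op 4 (insert('m')): buffer="tmkvjnssmc" (len 10), cursors c1@2 c2@9, authorship .1......2.
Authorship (.=original, N=cursor N): . 1 . . . . . . 2 .
Index 4: author = original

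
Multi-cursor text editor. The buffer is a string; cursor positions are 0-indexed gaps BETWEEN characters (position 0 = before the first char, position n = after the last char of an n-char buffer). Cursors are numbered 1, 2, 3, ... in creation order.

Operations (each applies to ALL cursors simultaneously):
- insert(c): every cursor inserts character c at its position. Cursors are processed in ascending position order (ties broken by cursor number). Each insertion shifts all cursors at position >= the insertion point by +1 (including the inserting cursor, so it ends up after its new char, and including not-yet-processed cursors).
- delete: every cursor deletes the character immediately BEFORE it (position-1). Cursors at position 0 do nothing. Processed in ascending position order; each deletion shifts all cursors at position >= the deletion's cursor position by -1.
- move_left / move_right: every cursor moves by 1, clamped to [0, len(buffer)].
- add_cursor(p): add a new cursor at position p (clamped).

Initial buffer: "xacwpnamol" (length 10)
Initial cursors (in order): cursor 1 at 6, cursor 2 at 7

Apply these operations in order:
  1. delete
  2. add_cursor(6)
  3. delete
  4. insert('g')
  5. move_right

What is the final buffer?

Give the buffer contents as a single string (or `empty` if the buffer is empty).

After op 1 (delete): buffer="xacwpmol" (len 8), cursors c1@5 c2@5, authorship ........
After op 2 (add_cursor(6)): buffer="xacwpmol" (len 8), cursors c1@5 c2@5 c3@6, authorship ........
After op 3 (delete): buffer="xacol" (len 5), cursors c1@3 c2@3 c3@3, authorship .....
After op 4 (insert('g')): buffer="xacgggol" (len 8), cursors c1@6 c2@6 c3@6, authorship ...123..
After op 5 (move_right): buffer="xacgggol" (len 8), cursors c1@7 c2@7 c3@7, authorship ...123..

Answer: xacgggol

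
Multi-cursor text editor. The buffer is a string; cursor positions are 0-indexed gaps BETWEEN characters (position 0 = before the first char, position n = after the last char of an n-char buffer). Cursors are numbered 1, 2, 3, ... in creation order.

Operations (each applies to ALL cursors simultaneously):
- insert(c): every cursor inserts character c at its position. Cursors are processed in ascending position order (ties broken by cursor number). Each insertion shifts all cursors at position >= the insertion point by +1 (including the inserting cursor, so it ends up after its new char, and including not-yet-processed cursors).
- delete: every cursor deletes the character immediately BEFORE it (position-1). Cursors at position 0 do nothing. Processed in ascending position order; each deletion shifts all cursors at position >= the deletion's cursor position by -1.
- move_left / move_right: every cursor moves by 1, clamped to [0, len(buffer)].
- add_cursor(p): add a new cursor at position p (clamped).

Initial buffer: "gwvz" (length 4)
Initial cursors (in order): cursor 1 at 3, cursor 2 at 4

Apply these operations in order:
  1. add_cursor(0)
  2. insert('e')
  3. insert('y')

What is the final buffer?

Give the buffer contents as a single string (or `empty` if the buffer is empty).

Answer: eygwveyzey

Derivation:
After op 1 (add_cursor(0)): buffer="gwvz" (len 4), cursors c3@0 c1@3 c2@4, authorship ....
After op 2 (insert('e')): buffer="egwveze" (len 7), cursors c3@1 c1@5 c2@7, authorship 3...1.2
After op 3 (insert('y')): buffer="eygwveyzey" (len 10), cursors c3@2 c1@7 c2@10, authorship 33...11.22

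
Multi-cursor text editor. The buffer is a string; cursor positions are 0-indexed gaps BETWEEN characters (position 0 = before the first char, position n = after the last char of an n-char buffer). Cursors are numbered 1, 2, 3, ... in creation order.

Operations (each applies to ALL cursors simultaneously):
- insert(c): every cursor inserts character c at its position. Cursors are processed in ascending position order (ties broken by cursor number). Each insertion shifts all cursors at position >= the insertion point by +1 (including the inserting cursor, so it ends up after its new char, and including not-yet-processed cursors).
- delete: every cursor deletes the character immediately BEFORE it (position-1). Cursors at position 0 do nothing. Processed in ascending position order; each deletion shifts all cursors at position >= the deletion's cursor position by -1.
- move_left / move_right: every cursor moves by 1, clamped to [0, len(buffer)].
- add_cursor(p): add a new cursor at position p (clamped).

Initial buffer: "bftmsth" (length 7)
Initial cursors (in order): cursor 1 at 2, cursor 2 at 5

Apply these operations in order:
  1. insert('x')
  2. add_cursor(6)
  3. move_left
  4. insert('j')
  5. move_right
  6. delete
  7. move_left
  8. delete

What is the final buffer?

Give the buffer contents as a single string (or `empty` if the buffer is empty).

After op 1 (insert('x')): buffer="bfxtmsxth" (len 9), cursors c1@3 c2@7, authorship ..1...2..
After op 2 (add_cursor(6)): buffer="bfxtmsxth" (len 9), cursors c1@3 c3@6 c2@7, authorship ..1...2..
After op 3 (move_left): buffer="bfxtmsxth" (len 9), cursors c1@2 c3@5 c2@6, authorship ..1...2..
After op 4 (insert('j')): buffer="bfjxtmjsjxth" (len 12), cursors c1@3 c3@7 c2@9, authorship ..11..3.22..
After op 5 (move_right): buffer="bfjxtmjsjxth" (len 12), cursors c1@4 c3@8 c2@10, authorship ..11..3.22..
After op 6 (delete): buffer="bfjtmjjth" (len 9), cursors c1@3 c3@6 c2@7, authorship ..1..32..
After op 7 (move_left): buffer="bfjtmjjth" (len 9), cursors c1@2 c3@5 c2@6, authorship ..1..32..
After op 8 (delete): buffer="bjtjth" (len 6), cursors c1@1 c2@3 c3@3, authorship .1.2..

Answer: bjtjth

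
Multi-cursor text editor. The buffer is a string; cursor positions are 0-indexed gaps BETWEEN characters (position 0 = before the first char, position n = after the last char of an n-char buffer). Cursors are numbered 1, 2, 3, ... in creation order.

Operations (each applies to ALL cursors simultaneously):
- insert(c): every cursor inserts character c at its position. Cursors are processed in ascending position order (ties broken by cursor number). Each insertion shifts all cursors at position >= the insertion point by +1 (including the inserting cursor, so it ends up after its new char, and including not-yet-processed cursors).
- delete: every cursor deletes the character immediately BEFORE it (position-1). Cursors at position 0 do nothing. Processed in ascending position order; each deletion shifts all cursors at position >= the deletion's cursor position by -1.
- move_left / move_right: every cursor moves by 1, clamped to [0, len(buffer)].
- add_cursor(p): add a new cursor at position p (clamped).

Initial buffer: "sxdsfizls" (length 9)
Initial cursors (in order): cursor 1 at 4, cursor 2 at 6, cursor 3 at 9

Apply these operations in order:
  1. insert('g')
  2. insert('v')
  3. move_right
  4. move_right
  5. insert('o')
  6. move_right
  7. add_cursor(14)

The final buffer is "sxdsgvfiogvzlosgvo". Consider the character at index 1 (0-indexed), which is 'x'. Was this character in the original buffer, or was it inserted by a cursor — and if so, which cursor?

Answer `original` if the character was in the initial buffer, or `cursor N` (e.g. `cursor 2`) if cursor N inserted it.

After op 1 (insert('g')): buffer="sxdsgfigzlsg" (len 12), cursors c1@5 c2@8 c3@12, authorship ....1..2...3
After op 2 (insert('v')): buffer="sxdsgvfigvzlsgv" (len 15), cursors c1@6 c2@10 c3@15, authorship ....11..22...33
After op 3 (move_right): buffer="sxdsgvfigvzlsgv" (len 15), cursors c1@7 c2@11 c3@15, authorship ....11..22...33
After op 4 (move_right): buffer="sxdsgvfigvzlsgv" (len 15), cursors c1@8 c2@12 c3@15, authorship ....11..22...33
After op 5 (insert('o')): buffer="sxdsgvfiogvzlosgvo" (len 18), cursors c1@9 c2@14 c3@18, authorship ....11..122..2.333
After op 6 (move_right): buffer="sxdsgvfiogvzlosgvo" (len 18), cursors c1@10 c2@15 c3@18, authorship ....11..122..2.333
After op 7 (add_cursor(14)): buffer="sxdsgvfiogvzlosgvo" (len 18), cursors c1@10 c4@14 c2@15 c3@18, authorship ....11..122..2.333
Authorship (.=original, N=cursor N): . . . . 1 1 . . 1 2 2 . . 2 . 3 3 3
Index 1: author = original

Answer: original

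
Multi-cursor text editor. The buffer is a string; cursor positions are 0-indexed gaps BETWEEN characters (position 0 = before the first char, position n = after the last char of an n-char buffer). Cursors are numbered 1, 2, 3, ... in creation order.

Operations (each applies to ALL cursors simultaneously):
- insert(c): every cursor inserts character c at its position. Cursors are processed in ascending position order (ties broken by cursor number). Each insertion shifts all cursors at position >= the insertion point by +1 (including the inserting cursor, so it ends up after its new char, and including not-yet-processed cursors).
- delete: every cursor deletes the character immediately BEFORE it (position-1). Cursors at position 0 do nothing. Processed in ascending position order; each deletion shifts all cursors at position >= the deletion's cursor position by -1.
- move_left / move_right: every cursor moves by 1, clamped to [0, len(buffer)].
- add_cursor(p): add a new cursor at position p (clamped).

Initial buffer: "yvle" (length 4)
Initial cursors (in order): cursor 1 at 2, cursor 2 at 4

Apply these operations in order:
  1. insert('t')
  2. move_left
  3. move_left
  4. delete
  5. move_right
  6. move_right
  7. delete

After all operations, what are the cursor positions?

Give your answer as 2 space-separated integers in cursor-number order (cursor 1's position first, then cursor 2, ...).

Answer: 1 2

Derivation:
After op 1 (insert('t')): buffer="yvtlet" (len 6), cursors c1@3 c2@6, authorship ..1..2
After op 2 (move_left): buffer="yvtlet" (len 6), cursors c1@2 c2@5, authorship ..1..2
After op 3 (move_left): buffer="yvtlet" (len 6), cursors c1@1 c2@4, authorship ..1..2
After op 4 (delete): buffer="vtet" (len 4), cursors c1@0 c2@2, authorship .1.2
After op 5 (move_right): buffer="vtet" (len 4), cursors c1@1 c2@3, authorship .1.2
After op 6 (move_right): buffer="vtet" (len 4), cursors c1@2 c2@4, authorship .1.2
After op 7 (delete): buffer="ve" (len 2), cursors c1@1 c2@2, authorship ..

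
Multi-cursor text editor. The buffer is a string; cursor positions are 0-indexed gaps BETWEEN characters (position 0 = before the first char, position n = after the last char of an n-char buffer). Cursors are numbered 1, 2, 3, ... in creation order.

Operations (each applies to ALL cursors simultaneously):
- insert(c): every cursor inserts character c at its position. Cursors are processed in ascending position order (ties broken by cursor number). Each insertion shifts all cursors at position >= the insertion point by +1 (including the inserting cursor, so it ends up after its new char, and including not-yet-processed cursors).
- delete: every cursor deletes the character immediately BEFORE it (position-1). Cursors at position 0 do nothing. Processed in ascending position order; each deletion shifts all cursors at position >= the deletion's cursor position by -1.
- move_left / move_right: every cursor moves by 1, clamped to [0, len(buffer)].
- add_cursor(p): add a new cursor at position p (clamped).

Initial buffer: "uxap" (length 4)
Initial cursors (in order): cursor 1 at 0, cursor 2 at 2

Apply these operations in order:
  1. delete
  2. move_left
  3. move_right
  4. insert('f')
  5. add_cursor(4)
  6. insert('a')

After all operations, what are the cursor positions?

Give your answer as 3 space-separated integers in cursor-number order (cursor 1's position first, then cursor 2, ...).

Answer: 5 5 7

Derivation:
After op 1 (delete): buffer="uap" (len 3), cursors c1@0 c2@1, authorship ...
After op 2 (move_left): buffer="uap" (len 3), cursors c1@0 c2@0, authorship ...
After op 3 (move_right): buffer="uap" (len 3), cursors c1@1 c2@1, authorship ...
After op 4 (insert('f')): buffer="uffap" (len 5), cursors c1@3 c2@3, authorship .12..
After op 5 (add_cursor(4)): buffer="uffap" (len 5), cursors c1@3 c2@3 c3@4, authorship .12..
After op 6 (insert('a')): buffer="uffaaaap" (len 8), cursors c1@5 c2@5 c3@7, authorship .1212.3.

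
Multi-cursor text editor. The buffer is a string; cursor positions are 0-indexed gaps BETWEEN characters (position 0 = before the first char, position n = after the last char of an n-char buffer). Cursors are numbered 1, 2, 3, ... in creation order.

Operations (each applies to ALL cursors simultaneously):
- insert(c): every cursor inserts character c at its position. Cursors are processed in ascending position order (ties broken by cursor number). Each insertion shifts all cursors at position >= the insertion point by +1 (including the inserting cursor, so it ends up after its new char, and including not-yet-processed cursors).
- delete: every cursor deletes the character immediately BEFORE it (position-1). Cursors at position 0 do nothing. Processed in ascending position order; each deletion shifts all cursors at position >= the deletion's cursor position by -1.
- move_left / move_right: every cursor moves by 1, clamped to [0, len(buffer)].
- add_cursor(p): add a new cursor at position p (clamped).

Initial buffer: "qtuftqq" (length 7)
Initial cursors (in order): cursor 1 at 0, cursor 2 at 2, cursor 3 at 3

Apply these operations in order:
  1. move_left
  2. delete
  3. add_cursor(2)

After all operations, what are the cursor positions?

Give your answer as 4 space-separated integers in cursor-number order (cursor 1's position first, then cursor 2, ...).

Answer: 0 0 0 2

Derivation:
After op 1 (move_left): buffer="qtuftqq" (len 7), cursors c1@0 c2@1 c3@2, authorship .......
After op 2 (delete): buffer="uftqq" (len 5), cursors c1@0 c2@0 c3@0, authorship .....
After op 3 (add_cursor(2)): buffer="uftqq" (len 5), cursors c1@0 c2@0 c3@0 c4@2, authorship .....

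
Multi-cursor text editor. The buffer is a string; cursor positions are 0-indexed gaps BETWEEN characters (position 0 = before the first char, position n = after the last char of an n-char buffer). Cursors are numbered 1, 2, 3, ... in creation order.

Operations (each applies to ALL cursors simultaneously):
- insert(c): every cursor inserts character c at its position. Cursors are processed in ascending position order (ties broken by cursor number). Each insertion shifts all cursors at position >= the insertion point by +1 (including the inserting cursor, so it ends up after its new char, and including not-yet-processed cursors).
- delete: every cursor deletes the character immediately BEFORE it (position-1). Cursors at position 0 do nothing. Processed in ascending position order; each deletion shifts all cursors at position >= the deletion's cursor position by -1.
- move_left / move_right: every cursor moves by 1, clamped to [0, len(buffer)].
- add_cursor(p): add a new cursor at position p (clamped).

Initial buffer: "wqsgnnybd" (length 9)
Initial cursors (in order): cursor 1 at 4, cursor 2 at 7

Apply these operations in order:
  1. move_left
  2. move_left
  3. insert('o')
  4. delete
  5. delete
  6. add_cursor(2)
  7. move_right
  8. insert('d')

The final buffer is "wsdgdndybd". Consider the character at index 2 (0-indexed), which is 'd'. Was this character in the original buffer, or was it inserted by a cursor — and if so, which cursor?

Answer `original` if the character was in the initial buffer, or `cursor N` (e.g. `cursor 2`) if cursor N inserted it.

After op 1 (move_left): buffer="wqsgnnybd" (len 9), cursors c1@3 c2@6, authorship .........
After op 2 (move_left): buffer="wqsgnnybd" (len 9), cursors c1@2 c2@5, authorship .........
After op 3 (insert('o')): buffer="wqosgnonybd" (len 11), cursors c1@3 c2@7, authorship ..1...2....
After op 4 (delete): buffer="wqsgnnybd" (len 9), cursors c1@2 c2@5, authorship .........
After op 5 (delete): buffer="wsgnybd" (len 7), cursors c1@1 c2@3, authorship .......
After op 6 (add_cursor(2)): buffer="wsgnybd" (len 7), cursors c1@1 c3@2 c2@3, authorship .......
After op 7 (move_right): buffer="wsgnybd" (len 7), cursors c1@2 c3@3 c2@4, authorship .......
After op 8 (insert('d')): buffer="wsdgdndybd" (len 10), cursors c1@3 c3@5 c2@7, authorship ..1.3.2...
Authorship (.=original, N=cursor N): . . 1 . 3 . 2 . . .
Index 2: author = 1

Answer: cursor 1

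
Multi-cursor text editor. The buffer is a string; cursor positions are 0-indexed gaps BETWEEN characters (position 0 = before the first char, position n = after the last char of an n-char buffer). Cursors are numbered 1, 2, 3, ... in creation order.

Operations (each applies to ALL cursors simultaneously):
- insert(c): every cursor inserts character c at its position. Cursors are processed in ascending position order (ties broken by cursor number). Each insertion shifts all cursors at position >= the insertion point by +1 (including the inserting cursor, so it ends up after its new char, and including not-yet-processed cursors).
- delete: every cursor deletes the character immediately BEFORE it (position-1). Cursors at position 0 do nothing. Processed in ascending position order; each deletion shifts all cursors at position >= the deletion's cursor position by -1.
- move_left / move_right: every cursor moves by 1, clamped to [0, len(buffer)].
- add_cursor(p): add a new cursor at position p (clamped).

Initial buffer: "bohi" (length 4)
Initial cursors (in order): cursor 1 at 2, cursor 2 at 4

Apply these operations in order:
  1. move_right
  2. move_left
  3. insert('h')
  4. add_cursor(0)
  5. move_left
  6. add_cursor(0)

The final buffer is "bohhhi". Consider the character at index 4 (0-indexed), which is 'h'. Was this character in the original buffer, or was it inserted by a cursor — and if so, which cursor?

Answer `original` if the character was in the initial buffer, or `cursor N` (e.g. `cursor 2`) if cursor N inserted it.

Answer: cursor 2

Derivation:
After op 1 (move_right): buffer="bohi" (len 4), cursors c1@3 c2@4, authorship ....
After op 2 (move_left): buffer="bohi" (len 4), cursors c1@2 c2@3, authorship ....
After op 3 (insert('h')): buffer="bohhhi" (len 6), cursors c1@3 c2@5, authorship ..1.2.
After op 4 (add_cursor(0)): buffer="bohhhi" (len 6), cursors c3@0 c1@3 c2@5, authorship ..1.2.
After op 5 (move_left): buffer="bohhhi" (len 6), cursors c3@0 c1@2 c2@4, authorship ..1.2.
After op 6 (add_cursor(0)): buffer="bohhhi" (len 6), cursors c3@0 c4@0 c1@2 c2@4, authorship ..1.2.
Authorship (.=original, N=cursor N): . . 1 . 2 .
Index 4: author = 2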